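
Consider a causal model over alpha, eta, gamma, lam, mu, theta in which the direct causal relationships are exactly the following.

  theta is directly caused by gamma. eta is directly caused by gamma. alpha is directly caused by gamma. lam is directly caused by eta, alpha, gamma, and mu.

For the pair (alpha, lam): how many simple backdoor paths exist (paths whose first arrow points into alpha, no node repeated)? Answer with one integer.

A backdoor path from alpha to lam is any simple undirected path whose first edge points into alpha (i.e. leaves alpha via a parent).
Parents of alpha: {gamma}.
Enumerating:
  P1: alpha <- gamma -> eta -> lam
  P2: alpha <- gamma -> lam
That exhausts the simple backdoor paths. Count: 2.

2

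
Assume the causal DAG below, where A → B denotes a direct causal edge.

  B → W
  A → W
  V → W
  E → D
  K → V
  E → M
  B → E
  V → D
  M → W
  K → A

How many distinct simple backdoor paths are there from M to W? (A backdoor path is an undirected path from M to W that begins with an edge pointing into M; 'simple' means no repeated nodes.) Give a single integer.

3

A backdoor path from M to W is any simple undirected path whose first edge points into M (i.e. leaves M via a parent).
Parents of M: {E}.
Enumerating:
  P1: M <- E <- B -> W
  P2: M <- E -> D <- V <- K -> A -> W
  P3: M <- E -> D <- V -> W
That exhausts the simple backdoor paths. Count: 3.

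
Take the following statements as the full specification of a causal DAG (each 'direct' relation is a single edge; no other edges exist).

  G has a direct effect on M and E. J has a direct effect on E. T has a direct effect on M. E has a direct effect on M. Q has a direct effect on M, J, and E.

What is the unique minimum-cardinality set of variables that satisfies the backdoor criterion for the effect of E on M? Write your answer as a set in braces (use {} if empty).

{G, Q}

Variables eligible for adjustment (non-descendants of E, excluding E and M): {G, J, Q, T}.
Backdoor paths from E to M:
  P1: E <- Q -> M
  P2: E <- G -> M
  P3: E <- J <- Q -> M
The empty set is not sufficient: P1 (E <- Q -> M) has no collider blocking it and no conditioned non-collider, so it is open.
Try {G, Q}:
  P1: blocked at fork node Q ∈ conditioning set.
  P2: blocked at fork node G ∈ conditioning set.
  P3: blocked at fork node Q ∈ conditioning set.
{G, Q} contains no descendant of E and blocks every backdoor path.
Every element of {G, Q} is needed (dropping G leaves P2 open; dropping Q leaves P1 open), so no proper subset is valid.
Among all size-2 subsets of the eligible variables, only {G, Q} blocks every backdoor path, so it is the unique smallest valid adjustment set.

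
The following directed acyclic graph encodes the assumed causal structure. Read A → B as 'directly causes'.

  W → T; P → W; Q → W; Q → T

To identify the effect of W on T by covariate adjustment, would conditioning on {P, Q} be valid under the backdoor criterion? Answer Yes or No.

Yes

Backdoor paths from W to T (paths whose first edge points into W):
  P1: W <- Q -> T
Condition 1 (no descendant of W in the set): holds — descendants of W are {T}; none are in {P, Q}.
Condition 2 (every backdoor path blocked by {P, Q}):
  P1: blocked at fork node Q ∈ conditioning set.
{P, Q} satisfies the backdoor criterion.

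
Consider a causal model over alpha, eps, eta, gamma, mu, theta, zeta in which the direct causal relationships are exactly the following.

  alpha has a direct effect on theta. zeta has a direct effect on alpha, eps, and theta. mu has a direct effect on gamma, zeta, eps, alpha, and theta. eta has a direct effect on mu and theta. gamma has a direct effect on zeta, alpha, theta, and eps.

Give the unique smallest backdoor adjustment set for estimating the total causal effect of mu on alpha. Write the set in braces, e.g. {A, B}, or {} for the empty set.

Variables eligible for adjustment (non-descendants of mu, excluding mu and alpha): {eta}.
Backdoor paths from mu to alpha:
  P1: mu <- eta -> theta <- gamma -> zeta -> alpha
  P2: mu <- eta -> theta <- gamma -> alpha
  P3: mu <- eta -> theta <- gamma -> eps <- zeta -> alpha
  P4: mu <- eta -> theta <- zeta <- gamma -> alpha
  P5: mu <- eta -> theta <- zeta -> alpha
  P6: mu <- eta -> theta <- zeta -> eps <- gamma -> alpha
  P7: mu <- eta -> theta <- alpha
Each backdoor path contains an unconditioned collider, so every path is already blocked with the empty conditioning set:
  P1: blocked at collider theta (neither it nor any descendant is in the conditioning set).
  P2: blocked at collider theta (neither it nor any descendant is in the conditioning set).
  P3: blocked at collider theta (neither it nor any descendant is in the conditioning set).
  P4: blocked at collider theta (neither it nor any descendant is in the conditioning set).
  P5: blocked at collider theta (neither it nor any descendant is in the conditioning set).
  P6: blocked at collider theta (neither it nor any descendant is in the conditioning set).
  P7: blocked at collider theta (neither it nor any descendant is in the conditioning set).
The empty set is therefore the unique smallest valid set.

{}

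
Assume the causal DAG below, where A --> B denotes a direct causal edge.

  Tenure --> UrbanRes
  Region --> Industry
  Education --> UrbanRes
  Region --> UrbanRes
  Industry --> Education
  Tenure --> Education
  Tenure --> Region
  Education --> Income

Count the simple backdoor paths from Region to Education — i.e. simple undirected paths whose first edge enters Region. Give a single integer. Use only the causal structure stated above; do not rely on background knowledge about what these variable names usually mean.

A backdoor path from Region to Education is any simple undirected path whose first edge points into Region (i.e. leaves Region via a parent).
Parents of Region: {Tenure}.
Enumerating:
  P1: Region <- Tenure -> Education
  P2: Region <- Tenure -> UrbanRes <- Education
That exhausts the simple backdoor paths. Count: 2.

2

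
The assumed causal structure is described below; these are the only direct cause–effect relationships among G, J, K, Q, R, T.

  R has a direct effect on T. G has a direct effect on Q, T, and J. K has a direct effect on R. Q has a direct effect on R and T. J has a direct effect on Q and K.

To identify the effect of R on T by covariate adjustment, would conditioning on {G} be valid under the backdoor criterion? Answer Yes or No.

No

Backdoor paths from R to T (paths whose first edge points into R):
  P1: R <- K <- J <- G -> Q -> T
  P2: R <- K <- J <- G -> T
  P3: R <- K <- J -> Q <- G -> T
  P4: R <- K <- J -> Q -> T
  P5: R <- Q <- G -> T
  P6: R <- Q <- J <- G -> T
  P7: R <- Q -> T
Condition 1 (no descendant of R in the set): holds — descendants of R are {T}; none are in {G}.
Condition 2 (every backdoor path blocked by {G}):
  P1: blocked at fork node G ∈ conditioning set.
  P2: blocked at fork node G ∈ conditioning set.
  P3: blocked at collider Q (neither it nor any descendant is in the conditioning set).
  P4: open — no interior node is in the conditioning set.
  P5: blocked at fork node G ∈ conditioning set.
  P6: blocked at fork node G ∈ conditioning set.
  P7: open — no interior node is in the conditioning set.
{G} does not satisfy the backdoor criterion.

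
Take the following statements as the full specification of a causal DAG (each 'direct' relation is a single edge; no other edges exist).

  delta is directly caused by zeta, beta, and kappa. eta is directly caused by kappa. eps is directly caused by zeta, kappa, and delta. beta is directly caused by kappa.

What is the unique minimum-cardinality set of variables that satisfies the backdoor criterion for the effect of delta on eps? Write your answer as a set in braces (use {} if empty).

{kappa, zeta}

Variables eligible for adjustment (non-descendants of delta, excluding delta and eps): {beta, eta, kappa, zeta}.
Backdoor paths from delta to eps:
  P1: delta <- kappa -> eps
  P2: delta <- beta <- kappa -> eps
  P3: delta <- zeta -> eps
The empty set is not sufficient: P1 (delta <- kappa -> eps) has no collider blocking it and no conditioned non-collider, so it is open.
Try {kappa, zeta}:
  P1: blocked at fork node kappa ∈ conditioning set.
  P2: blocked at fork node kappa ∈ conditioning set.
  P3: blocked at fork node zeta ∈ conditioning set.
{kappa, zeta} contains no descendant of delta and blocks every backdoor path.
Every element of {kappa, zeta} is needed (dropping kappa leaves P1 open; dropping zeta leaves P3 open), so no proper subset is valid.
Among all size-2 subsets of the eligible variables, only {kappa, zeta} blocks every backdoor path, so it is the unique smallest valid adjustment set.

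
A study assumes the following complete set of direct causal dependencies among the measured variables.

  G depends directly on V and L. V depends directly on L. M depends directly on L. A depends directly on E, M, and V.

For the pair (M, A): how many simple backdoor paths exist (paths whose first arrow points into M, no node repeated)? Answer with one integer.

A backdoor path from M to A is any simple undirected path whose first edge points into M (i.e. leaves M via a parent).
Parents of M: {L}.
Enumerating:
  P1: M <- L -> V -> A
  P2: M <- L -> G <- V -> A
That exhausts the simple backdoor paths. Count: 2.

2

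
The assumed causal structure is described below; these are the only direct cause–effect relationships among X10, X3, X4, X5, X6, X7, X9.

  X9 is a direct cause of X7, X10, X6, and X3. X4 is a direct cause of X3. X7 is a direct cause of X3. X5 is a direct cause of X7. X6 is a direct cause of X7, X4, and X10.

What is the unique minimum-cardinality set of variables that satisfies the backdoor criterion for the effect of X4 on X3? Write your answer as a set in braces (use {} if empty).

Variables eligible for adjustment (non-descendants of X4, excluding X4 and X3): {X10, X5, X6, X7, X9}.
Backdoor paths from X4 to X3:
  P1: X4 <- X6 <- X9 -> X7 -> X3
  P2: X4 <- X6 <- X9 -> X3
  P3: X4 <- X6 -> X7 <- X9 -> X3
  P4: X4 <- X6 -> X7 -> X3
  P5: X4 <- X6 -> X10 <- X9 -> X7 -> X3
  P6: X4 <- X6 -> X10 <- X9 -> X3
The empty set is not sufficient: P1 (X4 <- X6 <- X9 -> X7 -> X3) has no collider blocking it and no conditioned non-collider, so it is open.
Try {X6}:
  P1: blocked at chain node X6 ∈ conditioning set.
  P2: blocked at chain node X6 ∈ conditioning set.
  P3: blocked at fork node X6 ∈ conditioning set.
  P4: blocked at fork node X6 ∈ conditioning set.
  P5: blocked at fork node X6 ∈ conditioning set.
  P6: blocked at fork node X6 ∈ conditioning set.
{X6} contains no descendant of X4 and blocks every backdoor path.
No other singleton works — e.g. {X9} leaves P4 open — so {X6} is the unique smallest valid adjustment set.

{X6}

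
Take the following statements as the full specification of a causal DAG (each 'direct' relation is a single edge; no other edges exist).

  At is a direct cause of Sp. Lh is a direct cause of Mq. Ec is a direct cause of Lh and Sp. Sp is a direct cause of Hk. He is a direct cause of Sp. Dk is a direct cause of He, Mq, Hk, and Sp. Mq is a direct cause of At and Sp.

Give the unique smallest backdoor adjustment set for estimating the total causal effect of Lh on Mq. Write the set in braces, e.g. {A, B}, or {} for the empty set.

Variables eligible for adjustment (non-descendants of Lh, excluding Lh and Mq): {Dk, Ec, He}.
Backdoor paths from Lh to Mq:
  P1: Lh <- Ec -> Sp <- Dk -> Mq
  P2: Lh <- Ec -> Sp <- Mq
  P3: Lh <- Ec -> Sp <- At <- Mq
  P4: Lh <- Ec -> Sp <- He <- Dk -> Mq
  P5: Lh <- Ec -> Sp -> Hk <- Dk -> Mq
Each backdoor path contains an unconditioned collider, so every path is already blocked with the empty conditioning set:
  P1: blocked at collider Sp (neither it nor any descendant is in the conditioning set).
  P2: blocked at collider Sp (neither it nor any descendant is in the conditioning set).
  P3: blocked at collider Sp (neither it nor any descendant is in the conditioning set).
  P4: blocked at collider Sp (neither it nor any descendant is in the conditioning set).
  P5: blocked at collider Hk (neither it nor any descendant is in the conditioning set).
The empty set is therefore the unique smallest valid set.

{}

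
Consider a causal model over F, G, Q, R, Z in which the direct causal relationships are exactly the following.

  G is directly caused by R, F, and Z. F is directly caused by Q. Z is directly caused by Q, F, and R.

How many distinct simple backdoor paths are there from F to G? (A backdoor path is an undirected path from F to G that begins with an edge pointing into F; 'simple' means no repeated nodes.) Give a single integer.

2

A backdoor path from F to G is any simple undirected path whose first edge points into F (i.e. leaves F via a parent).
Parents of F: {Q}.
Enumerating:
  P1: F <- Q -> Z <- R -> G
  P2: F <- Q -> Z -> G
That exhausts the simple backdoor paths. Count: 2.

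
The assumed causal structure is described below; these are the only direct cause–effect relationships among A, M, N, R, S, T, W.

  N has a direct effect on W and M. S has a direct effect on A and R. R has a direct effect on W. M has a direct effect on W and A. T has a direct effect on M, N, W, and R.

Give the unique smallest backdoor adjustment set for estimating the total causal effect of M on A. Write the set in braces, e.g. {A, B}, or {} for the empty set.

{}

Variables eligible for adjustment (non-descendants of M, excluding M and A): {N, R, S, T}.
Backdoor paths from M to A:
  P1: M <- T -> R <- S -> A
  P2: M <- T -> N -> W <- R <- S -> A
  P3: M <- T -> W <- R <- S -> A
  P4: M <- N <- T -> R <- S -> A
  P5: M <- N <- T -> W <- R <- S -> A
  P6: M <- N -> W <- T -> R <- S -> A
  P7: M <- N -> W <- R <- S -> A
Each backdoor path contains an unconditioned collider, so every path is already blocked with the empty conditioning set:
  P1: blocked at collider R (neither it nor any descendant is in the conditioning set).
  P2: blocked at collider W (neither it nor any descendant is in the conditioning set).
  P3: blocked at collider W (neither it nor any descendant is in the conditioning set).
  P4: blocked at collider R (neither it nor any descendant is in the conditioning set).
  P5: blocked at collider W (neither it nor any descendant is in the conditioning set).
  P6: blocked at collider W (neither it nor any descendant is in the conditioning set).
  P7: blocked at collider W (neither it nor any descendant is in the conditioning set).
The empty set is therefore the unique smallest valid set.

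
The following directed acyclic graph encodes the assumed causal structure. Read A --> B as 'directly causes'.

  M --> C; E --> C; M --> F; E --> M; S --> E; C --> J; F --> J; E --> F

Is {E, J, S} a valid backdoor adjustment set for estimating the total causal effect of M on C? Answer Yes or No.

No

Backdoor paths from M to C (paths whose first edge points into M):
  P1: M <- E -> C
  P2: M <- E -> F -> J <- C
Condition 1 (no descendant of M in the set): FAILS — J is a descendant of M.
Condition 2 (every backdoor path blocked by {E, J, S}):
  P1: blocked at fork node E ∈ conditioning set.
  P2: blocked at fork node E ∈ conditioning set.
{E, J, S} does not satisfy the backdoor criterion.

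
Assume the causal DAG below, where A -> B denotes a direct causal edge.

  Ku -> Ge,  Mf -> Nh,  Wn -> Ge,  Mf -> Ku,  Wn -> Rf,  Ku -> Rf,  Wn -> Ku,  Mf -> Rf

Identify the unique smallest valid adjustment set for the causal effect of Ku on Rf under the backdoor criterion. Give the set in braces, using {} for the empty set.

Variables eligible for adjustment (non-descendants of Ku, excluding Ku and Rf): {Mf, Nh, Wn}.
Backdoor paths from Ku to Rf:
  P1: Ku <- Wn -> Rf
  P2: Ku <- Mf -> Rf
The empty set is not sufficient: P1 (Ku <- Wn -> Rf) has no collider blocking it and no conditioned non-collider, so it is open.
Try {Mf, Wn}:
  P1: blocked at fork node Wn ∈ conditioning set.
  P2: blocked at fork node Mf ∈ conditioning set.
{Mf, Wn} contains no descendant of Ku and blocks every backdoor path.
Every element of {Mf, Wn} is needed (dropping Mf leaves P2 open; dropping Wn leaves P1 open), so no proper subset is valid.
Among all size-2 subsets of the eligible variables, only {Mf, Wn} blocks every backdoor path, so it is the unique smallest valid adjustment set.

{Mf, Wn}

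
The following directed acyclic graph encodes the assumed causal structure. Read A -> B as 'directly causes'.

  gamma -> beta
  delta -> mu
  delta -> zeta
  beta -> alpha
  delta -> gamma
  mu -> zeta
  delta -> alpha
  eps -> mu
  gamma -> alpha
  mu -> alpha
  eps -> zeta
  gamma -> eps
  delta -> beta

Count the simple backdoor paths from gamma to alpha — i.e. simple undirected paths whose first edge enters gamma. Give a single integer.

5

A backdoor path from gamma to alpha is any simple undirected path whose first edge points into gamma (i.e. leaves gamma via a parent).
Parents of gamma: {delta}.
Enumerating:
  P1: gamma <- delta -> mu -> alpha
  P2: gamma <- delta -> beta -> alpha
  P3: gamma <- delta -> alpha
  P4: gamma <- delta -> zeta <- eps -> mu -> alpha
  P5: gamma <- delta -> zeta <- mu -> alpha
That exhausts the simple backdoor paths. Count: 5.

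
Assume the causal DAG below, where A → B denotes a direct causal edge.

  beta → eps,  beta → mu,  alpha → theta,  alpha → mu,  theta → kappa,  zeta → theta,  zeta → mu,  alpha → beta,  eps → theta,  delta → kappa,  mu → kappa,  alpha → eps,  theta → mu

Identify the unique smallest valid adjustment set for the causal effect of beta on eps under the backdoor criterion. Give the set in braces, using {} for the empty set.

{alpha}

Variables eligible for adjustment (non-descendants of beta, excluding beta and eps): {alpha, delta, zeta}.
Backdoor paths from beta to eps:
  P1: beta <- alpha -> eps
  P2: beta <- alpha -> theta <- eps
  P3: beta <- alpha -> mu <- zeta -> theta <- eps
  P4: beta <- alpha -> mu <- theta <- eps
  P5: beta <- alpha -> mu -> kappa <- theta <- eps
The empty set is not sufficient: P1 (beta <- alpha -> eps) has no collider blocking it and no conditioned non-collider, so it is open.
Try {alpha}:
  P1: blocked at fork node alpha ∈ conditioning set.
  P2: blocked at fork node alpha ∈ conditioning set.
  P3: blocked at fork node alpha ∈ conditioning set.
  P4: blocked at fork node alpha ∈ conditioning set.
  P5: blocked at fork node alpha ∈ conditioning set.
{alpha} contains no descendant of beta and blocks every backdoor path.
No other singleton works — e.g. {zeta} leaves P1 open — so {alpha} is the unique smallest valid adjustment set.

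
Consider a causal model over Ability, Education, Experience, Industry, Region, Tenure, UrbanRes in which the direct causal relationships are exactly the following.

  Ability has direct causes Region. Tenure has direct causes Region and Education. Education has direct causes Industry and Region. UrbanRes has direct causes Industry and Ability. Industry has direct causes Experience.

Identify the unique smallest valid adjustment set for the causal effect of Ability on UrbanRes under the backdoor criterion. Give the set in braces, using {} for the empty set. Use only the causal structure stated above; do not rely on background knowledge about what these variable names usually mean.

Variables eligible for adjustment (non-descendants of Ability, excluding Ability and UrbanRes): {Education, Experience, Industry, Region, Tenure}.
Backdoor paths from Ability to UrbanRes:
  P1: Ability <- Region -> Education <- Industry -> UrbanRes
  P2: Ability <- Region -> Tenure <- Education <- Industry -> UrbanRes
Each backdoor path contains an unconditioned collider, so every path is already blocked with the empty conditioning set:
  P1: blocked at collider Education (neither it nor any descendant is in the conditioning set).
  P2: blocked at collider Tenure (neither it nor any descendant is in the conditioning set).
The empty set is therefore the unique smallest valid set.

{}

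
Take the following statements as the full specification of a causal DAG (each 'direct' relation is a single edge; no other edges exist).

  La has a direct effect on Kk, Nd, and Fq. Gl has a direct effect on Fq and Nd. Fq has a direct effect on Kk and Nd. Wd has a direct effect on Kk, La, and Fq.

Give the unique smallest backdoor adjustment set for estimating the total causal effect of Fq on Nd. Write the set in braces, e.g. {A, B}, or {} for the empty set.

{Gl, La}

Variables eligible for adjustment (non-descendants of Fq, excluding Fq and Nd): {Gl, La, Wd}.
Backdoor paths from Fq to Nd:
  P1: Fq <- Wd -> La -> Nd
  P2: Fq <- Wd -> Kk <- La -> Nd
  P3: Fq <- La -> Nd
  P4: Fq <- Gl -> Nd
The empty set is not sufficient: P1 (Fq <- Wd -> La -> Nd) has no collider blocking it and no conditioned non-collider, so it is open.
Try {Gl, La}:
  P1: blocked at chain node La ∈ conditioning set.
  P2: blocked at collider Kk (neither it nor any descendant is in the conditioning set).
  P3: blocked at fork node La ∈ conditioning set.
  P4: blocked at fork node Gl ∈ conditioning set.
{Gl, La} contains no descendant of Fq and blocks every backdoor path.
Every element of {Gl, La} is needed (dropping Gl leaves P4 open; dropping La leaves P1 open), so no proper subset is valid.
Among all size-2 subsets of the eligible variables, only {Gl, La} blocks every backdoor path, so it is the unique smallest valid adjustment set.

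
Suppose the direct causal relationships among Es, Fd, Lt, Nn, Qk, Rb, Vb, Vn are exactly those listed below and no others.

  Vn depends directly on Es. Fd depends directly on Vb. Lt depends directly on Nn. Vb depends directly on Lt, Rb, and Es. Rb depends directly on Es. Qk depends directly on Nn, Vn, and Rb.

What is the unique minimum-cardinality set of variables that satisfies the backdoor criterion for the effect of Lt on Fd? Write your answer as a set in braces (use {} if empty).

Variables eligible for adjustment (non-descendants of Lt, excluding Lt and Fd): {Es, Nn, Qk, Rb, Vn}.
Backdoor paths from Lt to Fd:
  P1: Lt <- Nn -> Qk <- Rb <- Es -> Vb -> Fd
  P2: Lt <- Nn -> Qk <- Rb -> Vb -> Fd
  P3: Lt <- Nn -> Qk <- Vn <- Es -> Rb -> Vb -> Fd
  P4: Lt <- Nn -> Qk <- Vn <- Es -> Vb -> Fd
Each backdoor path contains an unconditioned collider, so every path is already blocked with the empty conditioning set:
  P1: blocked at collider Qk (neither it nor any descendant is in the conditioning set).
  P2: blocked at collider Qk (neither it nor any descendant is in the conditioning set).
  P3: blocked at collider Qk (neither it nor any descendant is in the conditioning set).
  P4: blocked at collider Qk (neither it nor any descendant is in the conditioning set).
The empty set is therefore the unique smallest valid set.

{}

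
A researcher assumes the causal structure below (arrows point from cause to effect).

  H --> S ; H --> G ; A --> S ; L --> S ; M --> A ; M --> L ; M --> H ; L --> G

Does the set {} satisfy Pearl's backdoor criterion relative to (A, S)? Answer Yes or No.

Backdoor paths from A to S (paths whose first edge points into A):
  P1: A <- M -> L -> G <- H -> S
  P2: A <- M -> L -> S
  P3: A <- M -> H -> G <- L -> S
  P4: A <- M -> H -> S
Condition 1 (no descendant of A in the set): holds — descendants of A are {S}; none are in {}.
Condition 2 (every backdoor path blocked by {}):
  P1: blocked at collider G (neither it nor any descendant is in the conditioning set).
  P2: open — no interior node is in the conditioning set.
  P3: blocked at collider G (neither it nor any descendant is in the conditioning set).
  P4: open — no interior node is in the conditioning set.
{} does not satisfy the backdoor criterion.

No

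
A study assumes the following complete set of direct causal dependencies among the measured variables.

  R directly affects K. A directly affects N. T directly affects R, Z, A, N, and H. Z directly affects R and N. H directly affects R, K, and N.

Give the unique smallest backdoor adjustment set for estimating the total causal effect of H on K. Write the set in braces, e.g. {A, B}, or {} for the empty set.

{T}

Variables eligible for adjustment (non-descendants of H, excluding H and K): {A, T, Z}.
Backdoor paths from H to K:
  P1: H <- T -> Z -> R -> K
  P2: H <- T -> R -> K
  P3: H <- T -> A -> N <- Z -> R -> K
  P4: H <- T -> N <- Z -> R -> K
The empty set is not sufficient: P1 (H <- T -> Z -> R -> K) has no collider blocking it and no conditioned non-collider, so it is open.
Try {T}:
  P1: blocked at fork node T ∈ conditioning set.
  P2: blocked at fork node T ∈ conditioning set.
  P3: blocked at fork node T ∈ conditioning set.
  P4: blocked at fork node T ∈ conditioning set.
{T} contains no descendant of H and blocks every backdoor path.
No other singleton works — e.g. {Z} leaves P2 open — so {T} is the unique smallest valid adjustment set.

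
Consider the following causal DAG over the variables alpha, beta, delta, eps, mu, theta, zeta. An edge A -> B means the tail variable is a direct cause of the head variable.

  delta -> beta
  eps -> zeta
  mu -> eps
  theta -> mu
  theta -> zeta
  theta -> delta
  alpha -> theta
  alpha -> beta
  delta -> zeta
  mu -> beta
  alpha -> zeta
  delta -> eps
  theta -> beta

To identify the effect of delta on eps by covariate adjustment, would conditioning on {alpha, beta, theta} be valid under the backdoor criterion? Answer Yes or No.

Backdoor paths from delta to eps (paths whose first edge points into delta):
  P1: delta <- theta <- alpha -> zeta <- eps
  P2: delta <- theta <- alpha -> beta <- mu -> eps
  P3: delta <- theta -> mu -> eps
  P4: delta <- theta -> mu -> beta <- alpha -> zeta <- eps
  P5: delta <- theta -> zeta <- alpha -> beta <- mu -> eps
  P6: delta <- theta -> zeta <- eps
  P7: delta <- theta -> beta <- alpha -> zeta <- eps
  P8: delta <- theta -> beta <- mu -> eps
Condition 1 (no descendant of delta in the set): FAILS — beta is a descendant of delta.
Condition 2 (every backdoor path blocked by {alpha, beta, theta}):
  P1: blocked at chain node theta ∈ conditioning set.
  P2: blocked at chain node theta ∈ conditioning set.
  P3: blocked at fork node theta ∈ conditioning set.
  P4: blocked at fork node theta ∈ conditioning set.
  P5: blocked at fork node theta ∈ conditioning set.
  P6: blocked at fork node theta ∈ conditioning set.
  P7: blocked at fork node theta ∈ conditioning set.
  P8: blocked at fork node theta ∈ conditioning set.
{alpha, beta, theta} does not satisfy the backdoor criterion.

No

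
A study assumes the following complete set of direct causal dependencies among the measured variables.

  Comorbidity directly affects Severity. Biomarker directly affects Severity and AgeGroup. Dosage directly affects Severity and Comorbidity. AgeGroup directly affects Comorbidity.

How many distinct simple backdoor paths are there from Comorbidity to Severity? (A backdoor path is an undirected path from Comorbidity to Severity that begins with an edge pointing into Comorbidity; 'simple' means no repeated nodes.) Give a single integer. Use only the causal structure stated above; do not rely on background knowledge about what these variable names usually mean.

A backdoor path from Comorbidity to Severity is any simple undirected path whose first edge points into Comorbidity (i.e. leaves Comorbidity via a parent).
Parents of Comorbidity: {AgeGroup, Dosage}.
Enumerating:
  P1: Comorbidity <- Dosage -> Severity
  P2: Comorbidity <- AgeGroup <- Biomarker -> Severity
That exhausts the simple backdoor paths. Count: 2.

2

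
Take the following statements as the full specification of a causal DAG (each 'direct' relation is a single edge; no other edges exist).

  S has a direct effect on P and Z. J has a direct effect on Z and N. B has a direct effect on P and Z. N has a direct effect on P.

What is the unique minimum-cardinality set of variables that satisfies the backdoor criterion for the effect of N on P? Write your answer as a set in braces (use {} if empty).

{}

Variables eligible for adjustment (non-descendants of N, excluding N and P): {B, J, S, Z}.
Backdoor paths from N to P:
  P1: N <- J -> Z <- S -> P
  P2: N <- J -> Z <- B -> P
Each backdoor path contains an unconditioned collider, so every path is already blocked with the empty conditioning set:
  P1: blocked at collider Z (neither it nor any descendant is in the conditioning set).
  P2: blocked at collider Z (neither it nor any descendant is in the conditioning set).
The empty set is therefore the unique smallest valid set.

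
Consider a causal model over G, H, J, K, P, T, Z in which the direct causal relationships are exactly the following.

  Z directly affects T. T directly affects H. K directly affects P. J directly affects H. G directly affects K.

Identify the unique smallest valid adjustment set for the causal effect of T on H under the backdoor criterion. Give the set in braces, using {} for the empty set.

{}

Variables eligible for adjustment (non-descendants of T, excluding T and H): {G, J, K, P, Z}.
Backdoor paths from T to H:
  (none)
With no backdoor paths the empty set already satisfies the criterion, and it is trivially minimal.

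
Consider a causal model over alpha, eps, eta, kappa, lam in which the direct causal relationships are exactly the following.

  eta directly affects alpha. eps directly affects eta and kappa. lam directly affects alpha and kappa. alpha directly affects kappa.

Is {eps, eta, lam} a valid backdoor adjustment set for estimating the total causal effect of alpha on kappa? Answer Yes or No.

Yes

Backdoor paths from alpha to kappa (paths whose first edge points into alpha):
  P1: alpha <- lam -> kappa
  P2: alpha <- eta <- eps -> kappa
Condition 1 (no descendant of alpha in the set): holds — descendants of alpha are {kappa}; none are in {eps, eta, lam}.
Condition 2 (every backdoor path blocked by {eps, eta, lam}):
  P1: blocked at fork node lam ∈ conditioning set.
  P2: blocked at chain node eta ∈ conditioning set.
{eps, eta, lam} satisfies the backdoor criterion.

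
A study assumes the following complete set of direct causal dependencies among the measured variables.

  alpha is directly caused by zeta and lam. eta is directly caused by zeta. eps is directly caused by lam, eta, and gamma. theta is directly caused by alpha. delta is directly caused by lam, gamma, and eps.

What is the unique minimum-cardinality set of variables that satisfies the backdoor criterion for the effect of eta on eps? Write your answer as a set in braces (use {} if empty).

Variables eligible for adjustment (non-descendants of eta, excluding eta and eps): {alpha, gamma, lam, theta, zeta}.
Backdoor paths from eta to eps:
  P1: eta <- zeta -> alpha <- lam -> eps
  P2: eta <- zeta -> alpha <- lam -> delta <- gamma -> eps
  P3: eta <- zeta -> alpha <- lam -> delta <- eps
Each backdoor path contains an unconditioned collider, so every path is already blocked with the empty conditioning set:
  P1: blocked at collider alpha (neither it nor any descendant is in the conditioning set).
  P2: blocked at collider alpha (neither it nor any descendant is in the conditioning set).
  P3: blocked at collider alpha (neither it nor any descendant is in the conditioning set).
The empty set is therefore the unique smallest valid set.

{}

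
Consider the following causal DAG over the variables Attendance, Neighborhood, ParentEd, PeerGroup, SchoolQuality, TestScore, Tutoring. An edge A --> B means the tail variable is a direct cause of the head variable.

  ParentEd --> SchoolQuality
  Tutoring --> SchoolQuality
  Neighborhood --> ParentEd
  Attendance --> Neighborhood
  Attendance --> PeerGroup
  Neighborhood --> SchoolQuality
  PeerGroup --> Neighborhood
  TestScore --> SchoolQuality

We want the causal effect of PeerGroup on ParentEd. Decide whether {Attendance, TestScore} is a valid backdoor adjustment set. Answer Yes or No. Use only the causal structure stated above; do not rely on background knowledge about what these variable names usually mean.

Backdoor paths from PeerGroup to ParentEd (paths whose first edge points into PeerGroup):
  P1: PeerGroup <- Attendance -> Neighborhood -> ParentEd
  P2: PeerGroup <- Attendance -> Neighborhood -> SchoolQuality <- ParentEd
Condition 1 (no descendant of PeerGroup in the set): holds — descendants of PeerGroup are {Neighborhood, ParentEd, SchoolQuality}; none are in {Attendance, TestScore}.
Condition 2 (every backdoor path blocked by {Attendance, TestScore}):
  P1: blocked at fork node Attendance ∈ conditioning set.
  P2: blocked at fork node Attendance ∈ conditioning set.
{Attendance, TestScore} satisfies the backdoor criterion.

Yes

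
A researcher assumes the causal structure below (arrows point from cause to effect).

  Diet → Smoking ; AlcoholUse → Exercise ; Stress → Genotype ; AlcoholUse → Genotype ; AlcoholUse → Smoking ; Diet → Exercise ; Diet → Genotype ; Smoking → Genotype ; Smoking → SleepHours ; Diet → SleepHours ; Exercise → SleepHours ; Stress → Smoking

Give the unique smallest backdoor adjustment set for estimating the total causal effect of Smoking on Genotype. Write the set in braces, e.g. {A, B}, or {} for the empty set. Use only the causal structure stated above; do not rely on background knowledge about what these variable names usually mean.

Variables eligible for adjustment (non-descendants of Smoking, excluding Smoking and Genotype): {AlcoholUse, Diet, Exercise, Stress}.
Backdoor paths from Smoking to Genotype:
  P1: Smoking <- Stress -> Genotype
  P2: Smoking <- Diet -> Exercise <- AlcoholUse -> Genotype
  P3: Smoking <- Diet -> SleepHours <- Exercise <- AlcoholUse -> Genotype
  P4: Smoking <- Diet -> Genotype
  P5: Smoking <- AlcoholUse -> Exercise <- Diet -> Genotype
  P6: Smoking <- AlcoholUse -> Exercise -> SleepHours <- Diet -> Genotype
  P7: Smoking <- AlcoholUse -> Genotype
The empty set is not sufficient: P1 (Smoking <- Stress -> Genotype) has no collider blocking it and no conditioned non-collider, so it is open.
Try {AlcoholUse, Diet, Stress}:
  P1: blocked at fork node Stress ∈ conditioning set.
  P2: blocked at fork node Diet ∈ conditioning set.
  P3: blocked at fork node Diet ∈ conditioning set.
  P4: blocked at fork node Diet ∈ conditioning set.
  P5: blocked at fork node AlcoholUse ∈ conditioning set.
  P6: blocked at fork node AlcoholUse ∈ conditioning set.
  P7: blocked at fork node AlcoholUse ∈ conditioning set.
{AlcoholUse, Diet, Stress} contains no descendant of Smoking and blocks every backdoor path.
Every element of {AlcoholUse, Diet, Stress} is needed (dropping AlcoholUse leaves P7 open; dropping Diet leaves P4 open; dropping Stress leaves P1 open), so no proper subset is valid.
Among all size-3 subsets of the eligible variables, only {AlcoholUse, Diet, Stress} blocks every backdoor path, so it is the unique smallest valid adjustment set.

{AlcoholUse, Diet, Stress}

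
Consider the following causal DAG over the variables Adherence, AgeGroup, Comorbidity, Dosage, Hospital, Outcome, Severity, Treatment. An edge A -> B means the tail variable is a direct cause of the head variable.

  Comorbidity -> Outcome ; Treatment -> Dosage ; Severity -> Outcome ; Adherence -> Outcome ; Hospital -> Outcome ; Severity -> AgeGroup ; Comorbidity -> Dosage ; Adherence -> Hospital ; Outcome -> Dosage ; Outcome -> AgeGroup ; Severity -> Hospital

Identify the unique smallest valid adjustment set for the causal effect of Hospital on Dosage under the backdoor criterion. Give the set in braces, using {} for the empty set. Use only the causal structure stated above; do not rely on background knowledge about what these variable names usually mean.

{Adherence, Severity}

Variables eligible for adjustment (non-descendants of Hospital, excluding Hospital and Dosage): {Adherence, Comorbidity, Severity, Treatment}.
Backdoor paths from Hospital to Dosage:
  P1: Hospital <- Adherence -> Outcome <- Comorbidity -> Dosage
  P2: Hospital <- Adherence -> Outcome -> Dosage
  P3: Hospital <- Severity -> Outcome <- Comorbidity -> Dosage
  P4: Hospital <- Severity -> Outcome -> Dosage
  P5: Hospital <- Severity -> AgeGroup <- Outcome <- Comorbidity -> Dosage
  P6: Hospital <- Severity -> AgeGroup <- Outcome -> Dosage
The empty set is not sufficient: P2 (Hospital <- Adherence -> Outcome -> Dosage) has no collider blocking it and no conditioned non-collider, so it is open.
Try {Adherence, Severity}:
  P1: blocked at fork node Adherence ∈ conditioning set.
  P2: blocked at fork node Adherence ∈ conditioning set.
  P3: blocked at fork node Severity ∈ conditioning set.
  P4: blocked at fork node Severity ∈ conditioning set.
  P5: blocked at fork node Severity ∈ conditioning set.
  P6: blocked at fork node Severity ∈ conditioning set.
{Adherence, Severity} contains no descendant of Hospital and blocks every backdoor path.
Every element of {Adherence, Severity} is needed (dropping Adherence leaves P2 open; dropping Severity leaves P4 open), so no proper subset is valid.
Among all size-2 subsets of the eligible variables, only {Adherence, Severity} blocks every backdoor path, so it is the unique smallest valid adjustment set.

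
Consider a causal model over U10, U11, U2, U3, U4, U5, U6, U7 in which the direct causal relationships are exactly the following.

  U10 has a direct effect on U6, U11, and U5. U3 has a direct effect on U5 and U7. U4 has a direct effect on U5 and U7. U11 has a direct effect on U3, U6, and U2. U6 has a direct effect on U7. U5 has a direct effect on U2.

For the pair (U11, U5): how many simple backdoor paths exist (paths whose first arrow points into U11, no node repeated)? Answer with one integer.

A backdoor path from U11 to U5 is any simple undirected path whose first edge points into U11 (i.e. leaves U11 via a parent).
Parents of U11: {U10}.
Enumerating:
  P1: U11 <- U10 -> U5
  P2: U11 <- U10 -> U6 -> U7 <- U4 -> U5
  P3: U11 <- U10 -> U6 -> U7 <- U3 -> U5
That exhausts the simple backdoor paths. Count: 3.

3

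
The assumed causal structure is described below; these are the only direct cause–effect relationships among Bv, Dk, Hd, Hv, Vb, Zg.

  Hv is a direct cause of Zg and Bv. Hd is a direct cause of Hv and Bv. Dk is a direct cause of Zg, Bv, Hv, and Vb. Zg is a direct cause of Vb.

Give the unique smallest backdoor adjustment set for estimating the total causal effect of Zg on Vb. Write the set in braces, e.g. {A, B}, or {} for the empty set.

{Dk}

Variables eligible for adjustment (non-descendants of Zg, excluding Zg and Vb): {Bv, Dk, Hd, Hv}.
Backdoor paths from Zg to Vb:
  P1: Zg <- Dk -> Vb
  P2: Zg <- Hv <- Hd -> Bv <- Dk -> Vb
  P3: Zg <- Hv <- Dk -> Vb
  P4: Zg <- Hv -> Bv <- Dk -> Vb
The empty set is not sufficient: P1 (Zg <- Dk -> Vb) has no collider blocking it and no conditioned non-collider, so it is open.
Try {Dk}:
  P1: blocked at fork node Dk ∈ conditioning set.
  P2: blocked at collider Bv (neither it nor any descendant is in the conditioning set).
  P3: blocked at fork node Dk ∈ conditioning set.
  P4: blocked at collider Bv (neither it nor any descendant is in the conditioning set).
{Dk} contains no descendant of Zg and blocks every backdoor path.
No other singleton works — e.g. {Hd} leaves P1 open — so {Dk} is the unique smallest valid adjustment set.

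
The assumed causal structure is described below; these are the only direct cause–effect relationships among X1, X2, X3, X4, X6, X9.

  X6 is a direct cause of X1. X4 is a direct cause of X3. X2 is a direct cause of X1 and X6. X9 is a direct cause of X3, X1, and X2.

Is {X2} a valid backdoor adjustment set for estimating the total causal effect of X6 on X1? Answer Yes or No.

Backdoor paths from X6 to X1 (paths whose first edge points into X6):
  P1: X6 <- X2 <- X9 -> X1
  P2: X6 <- X2 -> X1
Condition 1 (no descendant of X6 in the set): holds — descendants of X6 are {X1}; none are in {X2}.
Condition 2 (every backdoor path blocked by {X2}):
  P1: blocked at chain node X2 ∈ conditioning set.
  P2: blocked at fork node X2 ∈ conditioning set.
{X2} satisfies the backdoor criterion.

Yes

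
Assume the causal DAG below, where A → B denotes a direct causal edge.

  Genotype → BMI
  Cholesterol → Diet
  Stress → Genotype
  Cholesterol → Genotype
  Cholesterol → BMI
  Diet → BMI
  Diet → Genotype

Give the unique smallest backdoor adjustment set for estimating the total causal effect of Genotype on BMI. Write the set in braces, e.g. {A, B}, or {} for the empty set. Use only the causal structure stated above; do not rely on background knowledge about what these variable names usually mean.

{Cholesterol, Diet}

Variables eligible for adjustment (non-descendants of Genotype, excluding Genotype and BMI): {Cholesterol, Diet, Stress}.
Backdoor paths from Genotype to BMI:
  P1: Genotype <- Cholesterol -> Diet -> BMI
  P2: Genotype <- Cholesterol -> BMI
  P3: Genotype <- Diet <- Cholesterol -> BMI
  P4: Genotype <- Diet -> BMI
The empty set is not sufficient: P1 (Genotype <- Cholesterol -> Diet -> BMI) has no collider blocking it and no conditioned non-collider, so it is open.
Try {Cholesterol, Diet}:
  P1: blocked at fork node Cholesterol ∈ conditioning set.
  P2: blocked at fork node Cholesterol ∈ conditioning set.
  P3: blocked at chain node Diet ∈ conditioning set.
  P4: blocked at fork node Diet ∈ conditioning set.
{Cholesterol, Diet} contains no descendant of Genotype and blocks every backdoor path.
Every element of {Cholesterol, Diet} is needed (dropping Cholesterol leaves P2 open; dropping Diet leaves P4 open), so no proper subset is valid.
Among all size-2 subsets of the eligible variables, only {Cholesterol, Diet} blocks every backdoor path, so it is the unique smallest valid adjustment set.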